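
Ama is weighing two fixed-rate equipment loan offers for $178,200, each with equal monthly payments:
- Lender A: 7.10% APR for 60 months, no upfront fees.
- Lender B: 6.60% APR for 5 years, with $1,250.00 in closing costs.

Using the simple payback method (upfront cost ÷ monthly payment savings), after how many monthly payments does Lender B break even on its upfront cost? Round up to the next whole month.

30 months

Lender A: at 7.10% the monthly rate is 0.0059167, so the payment is 178,200 × 0.0059167 / (1 − 1.0059167^−60) = $3,536.99.
Lender B: at 6.60% the monthly rate is 0.0055000, so the payment is 178,200 × 0.0055000 / (1 − 1.0055000^−60) = $3,495.04.
Monthly savings = $3,536.99 − $3,495.04 = $41.95.
Break-even = $1,250.00 / $41.95 = 29.80 → 30 months.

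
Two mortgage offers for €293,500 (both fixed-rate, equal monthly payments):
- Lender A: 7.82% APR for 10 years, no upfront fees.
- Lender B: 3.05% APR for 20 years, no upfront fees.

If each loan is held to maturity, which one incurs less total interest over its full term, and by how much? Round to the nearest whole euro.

Lender A: monthly rate = 7.82%/12 = 0.0065167; payment = 293,500 × 0.0065167 / (1 − (1+0.0065167)^−120) = €3,533.11.
Total interest on Lender A = 120 × €3,533.11 − €293,500 = €130,473.20.
Lender B: monthly rate = 3.05%/12 = 0.0025417; payment = 293,500 × 0.0025417 / (1 − (1+0.0025417)^−240) = €1,635.10.
Total interest on Lender B = 240 × €1,635.10 − €293,500 = €98,924.00.
Lender B is lower by €31,549.20.

Lender B by €31,549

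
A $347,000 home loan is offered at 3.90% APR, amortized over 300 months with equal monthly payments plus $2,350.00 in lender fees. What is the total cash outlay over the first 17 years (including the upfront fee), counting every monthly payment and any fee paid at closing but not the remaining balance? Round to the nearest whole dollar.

$372,098

Monthly rate = 3.9%/12 = 0.0032500; payment = 347,000 × 0.0032500 / (1 − (1+0.0032500)^−300) = $1,812.49.
Total outlay = 204 × $1,812.49 + $2,350.00 = $372,097.96.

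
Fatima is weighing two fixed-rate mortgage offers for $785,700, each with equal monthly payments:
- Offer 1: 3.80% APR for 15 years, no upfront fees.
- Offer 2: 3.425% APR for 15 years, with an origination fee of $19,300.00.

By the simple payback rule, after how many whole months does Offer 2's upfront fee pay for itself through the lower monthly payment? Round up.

Offer 1: monthly rate = 3.8%/12 = 0.0031667; payment = 785,700 × 0.0031667 / (1 − (1+0.0031667)^−180) = $5,733.30.
Offer 2: at 3.425% the monthly rate is 0.0028542, so the payment is 785,700 × 0.0028542 / (1 − 1.0028542^−180) = $5,587.94.
Monthly savings = $5,733.30 − $5,587.94 = $145.36.
Break-even = $19,300.00 / $145.36 = 132.77 → 133 months.

133 months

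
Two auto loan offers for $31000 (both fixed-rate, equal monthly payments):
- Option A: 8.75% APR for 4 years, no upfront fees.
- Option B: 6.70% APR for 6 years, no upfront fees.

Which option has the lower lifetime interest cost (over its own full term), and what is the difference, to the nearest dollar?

Option A: at 8.75% the monthly rate is 0.0072917, so the payment is 31,000 × 0.0072917 / (1 − 1.0072917^−48) = $767.76.
Total interest on Option A = 48 × $767.76 − $31,000 = $5,852.48.
Option B: at 6.70% the monthly rate is 0.0055833, so the payment is 31,000 × 0.0055833 / (1 − 1.0055833^−72) = $524.06.
Total interest on Option B = 72 × $524.06 − $31,000 = $6,732.32.
Option A is lower by $879.84.

Option A by $880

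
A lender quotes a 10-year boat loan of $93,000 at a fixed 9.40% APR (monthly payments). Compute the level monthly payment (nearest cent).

Monthly rate = 9.4%/12 = 0.0078333; payment = 93,000 × 0.0078333 / (1 − (1+0.0078333)^−120) = $1,198.31.

$1,198.31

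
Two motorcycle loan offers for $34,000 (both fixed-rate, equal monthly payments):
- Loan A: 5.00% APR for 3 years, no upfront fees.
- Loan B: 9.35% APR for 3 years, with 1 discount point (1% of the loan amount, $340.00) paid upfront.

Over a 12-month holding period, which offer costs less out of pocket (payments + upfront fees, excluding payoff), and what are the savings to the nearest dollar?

Loan A: at 5.00% the monthly rate is 0.0041667, so the payment is 34,000 × 0.0041667 / (1 − 1.0041667^−36) = $1,019.01.
Loan B: monthly rate = 9.35%/12 = 0.0077917; payment = 34,000 × 0.0077917 / (1 − (1+0.0077917)^−36) = $1,086.74.
Over 12 months: Loan A costs 12 × $1,019.01 = $12,228.12; Loan B costs 12 × $1,086.74 + $340.00 = $13,380.88.
Loan A is cheaper by $13,380.88 − $12,228.12 = $1,152.76.

Loan A by $1,153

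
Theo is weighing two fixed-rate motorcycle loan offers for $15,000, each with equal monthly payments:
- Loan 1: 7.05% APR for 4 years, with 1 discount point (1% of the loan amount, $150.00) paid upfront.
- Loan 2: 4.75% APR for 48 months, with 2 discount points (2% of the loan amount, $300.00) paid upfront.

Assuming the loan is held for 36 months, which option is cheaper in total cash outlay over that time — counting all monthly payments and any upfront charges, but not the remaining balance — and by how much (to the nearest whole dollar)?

Loan 2 by $419

Loan 1: monthly rate = 7.05%/12 = 0.0058750; payment = 15,000 × 0.0058750 / (1 − (1+0.0058750)^−48) = $359.54.
Loan 2: monthly rate = 4.75%/12 = 0.0039583; payment = 15,000 × 0.0039583 / (1 − (1+0.0039583)^−48) = $343.74.
Over 36 months: Loan 1 costs 36 × $359.54 + $150.00 = $13,093.44; Loan 2 costs 36 × $343.74 + $300.00 = $12,674.64.
Loan 2 is cheaper by $13,093.44 − $12,674.64 = $418.80.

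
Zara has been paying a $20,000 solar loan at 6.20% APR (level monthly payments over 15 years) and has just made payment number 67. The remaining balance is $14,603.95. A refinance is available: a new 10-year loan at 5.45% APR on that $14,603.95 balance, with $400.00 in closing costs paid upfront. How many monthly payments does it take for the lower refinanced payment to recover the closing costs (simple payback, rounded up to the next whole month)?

32 months

Current payment = 20,000 × 6.2%/12 / (1 − (1+0.0051667)^−180) = $170.94.
Refinanced payment = 14,603.95 × 0.0045417 / (1 − (1+0.0045417)^−120) = $158.13.
Monthly savings = $170.94 − $158.13 = $12.81.
Break-even = $400.00 / $12.81 = 31.23 → 32 months.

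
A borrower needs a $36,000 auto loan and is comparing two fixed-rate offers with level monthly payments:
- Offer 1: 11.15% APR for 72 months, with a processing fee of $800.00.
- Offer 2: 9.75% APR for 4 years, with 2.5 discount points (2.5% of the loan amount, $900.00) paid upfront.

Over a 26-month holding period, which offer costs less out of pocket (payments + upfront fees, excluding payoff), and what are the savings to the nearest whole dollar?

Offer 1: monthly rate = 11.15%/12 = 0.0092917; payment = 36,000 × 0.0092917 / (1 − (1+0.0092917)^−72) = $688.00.
Offer 2: monthly rate = 9.75%/12 = 0.0081250; payment = 36,000 × 0.0081250 / (1 − (1+0.0081250)^−48) = $908.74.
Over 26 months: Offer 1 costs 26 × $688.00 + $800.00 = $18,688.00; Offer 2 costs 26 × $908.74 + $900.00 = $24,527.24.
Offer 1 is cheaper by $24,527.24 − $18,688.00 = $5,839.24.

Offer 1 by $5,839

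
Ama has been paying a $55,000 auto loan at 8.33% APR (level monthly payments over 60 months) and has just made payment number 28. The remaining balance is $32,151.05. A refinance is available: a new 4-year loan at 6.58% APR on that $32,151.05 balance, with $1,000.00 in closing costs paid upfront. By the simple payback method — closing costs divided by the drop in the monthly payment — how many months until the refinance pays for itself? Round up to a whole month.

Current payment = 55,000 × 8.33%/12 / (1 − (1+0.0069417)^−60) = $1,123.91.
Refinanced payment = 32,151.05 × 0.0054833 / (1 − (1+0.0054833)^−48) = $763.65.
Monthly savings = $1,123.91 − $763.65 = $360.26.
Break-even = $1,000.00 / $360.26 = 2.78 → 3 months.

3 months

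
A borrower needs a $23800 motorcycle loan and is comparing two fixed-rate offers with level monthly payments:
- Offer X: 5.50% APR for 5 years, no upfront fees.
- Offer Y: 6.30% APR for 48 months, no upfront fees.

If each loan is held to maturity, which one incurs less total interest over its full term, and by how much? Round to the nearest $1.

Offer Y by $290

Offer X: monthly rate = 5.5%/12 = 0.0045833; payment = 23,800 × 0.0045833 / (1 − (1+0.0045833)^−60) = $454.61.
Total interest on Offer X = 60 × $454.61 − $23,800 = $3,476.60.
Offer Y: at 6.30% the monthly rate is 0.0052500, so the payment is 23,800 × 0.0052500 / (1 − 1.0052500^−48) = $562.22.
Total interest on Offer Y = 48 × $562.22 − $23,800 = $3,186.56.
Offer Y is lower by $290.04.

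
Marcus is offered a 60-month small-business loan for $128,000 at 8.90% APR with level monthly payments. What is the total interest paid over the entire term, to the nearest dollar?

Monthly rate = 8.9%/12 = 0.0074167; payment = 128,000 × 0.0074167 / (1 − (1+0.0074167)^−60) = $2,650.86.
Total paid = 60 × $2,650.86 = $159,051.60; interest = $159,051.60 − $128,000 = $31,051.60.

$31,052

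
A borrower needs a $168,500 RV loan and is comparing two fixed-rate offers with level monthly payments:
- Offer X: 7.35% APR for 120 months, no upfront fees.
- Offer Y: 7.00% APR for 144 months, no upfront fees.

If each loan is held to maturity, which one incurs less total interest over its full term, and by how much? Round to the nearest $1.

Offer X by $11,091

Offer X: monthly rate = 7.35%/12 = 0.0061250; payment = 168,500 × 0.0061250 / (1 − (1+0.0061250)^−120) = $1,986.96.
Total interest on Offer X = 120 × $1,986.96 − $168,500 = $69,935.20.
Offer Y: monthly rate = 7%/12 = 0.0058333; payment = 168,500 × 0.0058333 / (1 − (1+0.0058333)^−144) = $1,732.82.
Total interest on Offer Y = 144 × $1,732.82 − $168,500 = $81,026.08.
Offer X is lower by $11,090.88.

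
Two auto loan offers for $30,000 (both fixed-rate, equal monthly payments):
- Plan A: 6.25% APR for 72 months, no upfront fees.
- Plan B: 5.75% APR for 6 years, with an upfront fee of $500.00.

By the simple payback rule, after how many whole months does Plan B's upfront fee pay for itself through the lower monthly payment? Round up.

71 months

Plan A: monthly rate = 6.25%/12 = 0.0052083; payment = 30,000 × 0.0052083 / (1 − (1+0.0052083)^−72) = $500.73.
Plan B: at 5.75% the monthly rate is 0.0047917, so the payment is 30,000 × 0.0047917 / (1 − 1.0047917^−72) = $493.65.
Monthly savings = $500.73 − $493.65 = $7.08.
Break-even = $500.00 / $7.08 = 70.62 → 71 months.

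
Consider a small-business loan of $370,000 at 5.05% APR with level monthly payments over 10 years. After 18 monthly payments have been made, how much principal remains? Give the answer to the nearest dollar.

With monthly rate i = 5.05%/12 = 0.0042083, the balance after k of n payments is P · [(1+i)^n − (1+i)^k] / [(1+i)^n − 1].
(1+0.0042083)^120 = 1.65523065 and (1+0.0042083)^18 = 1.07852143, so the balance is 370,000 × (1.65523065 − 1.07852143) / (1.65523065 − 1) = $325,660.00.

$325,660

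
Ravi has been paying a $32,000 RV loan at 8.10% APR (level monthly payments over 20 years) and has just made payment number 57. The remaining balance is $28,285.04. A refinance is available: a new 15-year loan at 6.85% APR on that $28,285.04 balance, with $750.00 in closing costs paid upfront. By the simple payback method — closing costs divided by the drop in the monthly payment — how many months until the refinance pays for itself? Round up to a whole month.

Current payment = 32,000 × 8.1%/12 / (1 − (1+0.0067500)^−240) = $269.66.
Refinanced payment = 28,285.04 × 0.0057083 / (1 − (1+0.0057083)^−180) = $251.87.
Monthly savings = $269.66 − $251.87 = $17.79.
Break-even = $750.00 / $17.79 = 42.16 → 43 months.

43 months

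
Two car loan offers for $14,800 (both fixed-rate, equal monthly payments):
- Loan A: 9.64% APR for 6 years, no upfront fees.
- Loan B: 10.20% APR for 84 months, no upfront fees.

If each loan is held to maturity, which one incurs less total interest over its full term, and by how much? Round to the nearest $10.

Loan A by $1,220

Loan A: monthly rate = 9.64%/12 = 0.0080333; payment = 14,800 × 0.0080333 / (1 − (1+0.0080333)^−72) = $271.50.
Total interest on Loan A = 72 × $271.50 − $14,800 = $4,748.00.
Loan B: monthly rate = 10.2%/12 = 0.0085000; payment = 14,800 × 0.0085000 / (1 − (1+0.0085000)^−84) = $247.23.
Total interest on Loan B = 84 × $247.23 − $14,800 = $5,967.32.
Loan A is lower by $1,219.32.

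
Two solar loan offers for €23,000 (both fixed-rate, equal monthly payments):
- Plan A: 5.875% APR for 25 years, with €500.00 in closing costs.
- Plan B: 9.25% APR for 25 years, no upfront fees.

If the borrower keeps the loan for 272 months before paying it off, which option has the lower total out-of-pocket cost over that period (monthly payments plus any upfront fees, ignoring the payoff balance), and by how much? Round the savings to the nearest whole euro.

Plan A: monthly rate = 5.875%/12 = 0.0048958; payment = 23,000 × 0.0048958 / (1 − (1+0.0048958)^−300) = €146.44.
Plan B: at 9.25% the monthly rate is 0.0077083, so the payment is 23,000 × 0.0077083 / (1 − 1.0077083^−300) = €196.97.
Over 272 months: Plan A costs 272 × €146.44 + €500.00 = €40,331.68; Plan B costs 272 × €196.97 = €53,575.84.
Plan A is cheaper by €53,575.84 − €40,331.68 = €13,244.16.

Plan A by €13,244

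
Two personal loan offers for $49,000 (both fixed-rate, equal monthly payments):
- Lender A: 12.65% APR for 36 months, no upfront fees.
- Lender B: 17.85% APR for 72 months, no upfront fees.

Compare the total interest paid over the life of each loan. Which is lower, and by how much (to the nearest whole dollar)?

Lender A by $21,028

Lender A: at 12.65% the monthly rate is 0.0105417, so the payment is 49,000 × 0.0105417 / (1 − 1.0105417^−36) = $1,642.76.
Total interest on Lender A = 36 × $1,642.76 − $49,000 = $10,139.36.
Lender B: at 17.85% the monthly rate is 0.0148750, so the payment is 49,000 × 0.0148750 / (1 − 1.0148750^−72) = $1,113.43.
Total interest on Lender B = 72 × $1,113.43 − $49,000 = $31,166.96.
Lender A is lower by $21,027.60.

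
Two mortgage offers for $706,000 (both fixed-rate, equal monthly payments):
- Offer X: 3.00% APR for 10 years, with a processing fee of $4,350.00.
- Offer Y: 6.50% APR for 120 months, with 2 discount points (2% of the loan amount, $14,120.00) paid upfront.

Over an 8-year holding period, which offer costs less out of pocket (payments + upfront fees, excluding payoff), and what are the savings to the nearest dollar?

Offer X by $124,903

Offer X: monthly rate = 3%/12 = 0.0025000; payment = 706,000 × 0.0025000 / (1 − (1+0.0025000)^−120) = $6,817.19.
Offer Y: monthly rate = 6.5%/12 = 0.0054167; payment = 706,000 × 0.0054167 / (1 − (1+0.0054167)^−120) = $8,016.49.
Over 96 months: Offer X costs 96 × $6,817.19 + $4,350.00 = $658,800.24; Offer Y costs 96 × $8,016.49 + $14,120.00 = $783,703.04.
Offer X is cheaper by $783,703.04 − $658,800.24 = $124,902.80.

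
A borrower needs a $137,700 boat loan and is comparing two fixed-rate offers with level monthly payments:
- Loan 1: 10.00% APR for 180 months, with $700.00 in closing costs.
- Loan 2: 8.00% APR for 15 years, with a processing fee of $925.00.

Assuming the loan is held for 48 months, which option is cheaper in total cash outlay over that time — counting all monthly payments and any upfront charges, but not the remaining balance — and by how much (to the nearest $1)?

Loan 2 by $7,637

Loan 1: at 10.00% the monthly rate is 0.0083333, so the payment is 137,700 × 0.0083333 / (1 − 1.0083333^−180) = $1,479.73.
Loan 2: at 8.00% the monthly rate is 0.0066667, so the payment is 137,700 × 0.0066667 / (1 − 1.0066667^−180) = $1,315.93.
Over 48 months: Loan 1 costs 48 × $1,479.73 + $700.00 = $71,727.04; Loan 2 costs 48 × $1,315.93 + $925.00 = $64,089.64.
Loan 2 is cheaper by $71,727.04 − $64,089.64 = $7,637.40.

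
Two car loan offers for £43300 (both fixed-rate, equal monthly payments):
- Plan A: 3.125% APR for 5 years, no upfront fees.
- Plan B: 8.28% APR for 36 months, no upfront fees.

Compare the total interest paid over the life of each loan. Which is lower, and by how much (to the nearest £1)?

Plan A: monthly rate = 3.125%/12 = 0.0026042; payment = 43,300 × 0.0026042 / (1 − (1+0.0026042)^−60) = £780.45.
Total interest on Plan A = 60 × £780.45 − £43,300 = £3,527.00.
Plan B: monthly rate = 8.28%/12 = 0.0069000; payment = 43,300 × 0.0069000 / (1 − (1+0.0069000)^−36) = £1,362.46.
Total interest on Plan B = 36 × £1,362.46 − £43,300 = £5,748.56.
Plan A is lower by £2,221.56.

Plan A by £2,222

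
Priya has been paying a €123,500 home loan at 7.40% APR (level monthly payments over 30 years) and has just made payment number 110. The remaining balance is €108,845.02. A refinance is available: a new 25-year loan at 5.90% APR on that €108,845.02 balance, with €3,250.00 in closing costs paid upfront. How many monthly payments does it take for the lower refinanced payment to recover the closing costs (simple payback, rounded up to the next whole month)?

Current payment = 123,500 × 7.4%/12 / (1 − (1+0.0061667)^−360) = €855.09.
Refinanced payment = 108,845.02 × 0.0049167 / (1 − (1+0.0049167)^−300) = €694.65.
Monthly savings = €855.09 − €694.65 = €160.44.
Break-even = €3,250.00 / €160.44 = 20.26 → 21 months.

21 months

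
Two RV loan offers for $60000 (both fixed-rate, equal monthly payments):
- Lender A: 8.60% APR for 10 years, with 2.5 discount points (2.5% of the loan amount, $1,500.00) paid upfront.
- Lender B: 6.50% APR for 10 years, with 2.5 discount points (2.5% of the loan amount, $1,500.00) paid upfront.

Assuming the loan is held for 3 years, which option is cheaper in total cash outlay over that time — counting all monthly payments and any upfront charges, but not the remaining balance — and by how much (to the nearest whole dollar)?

Lender A: at 8.60% the monthly rate is 0.0071667, so the payment is 60,000 × 0.0071667 / (1 − 1.0071667^−120) = $747.13.
Lender B: monthly rate = 6.5%/12 = 0.0054167; payment = 60,000 × 0.0054167 / (1 − (1+0.0054167)^−120) = $681.29.
Over 36 months: Lender A costs 36 × $747.13 + $1,500.00 = $28,396.68; Lender B costs 36 × $681.29 + $1,500.00 = $26,026.44.
Lender B is cheaper by $28,396.68 − $26,026.44 = $2,370.24.

Lender B by $2,370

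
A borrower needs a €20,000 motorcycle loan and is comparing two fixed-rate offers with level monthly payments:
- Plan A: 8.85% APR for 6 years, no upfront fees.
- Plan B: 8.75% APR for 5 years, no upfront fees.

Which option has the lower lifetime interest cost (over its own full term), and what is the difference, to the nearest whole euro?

Plan A: monthly rate = 8.85%/12 = 0.0073750; payment = 20,000 × 0.0073750 / (1 − (1+0.0073750)^−72) = €359.02.
Total interest on Plan A = 72 × €359.02 − €20,000 = €5,849.44.
Plan B: monthly rate = 8.75%/12 = 0.0072917; payment = 20,000 × 0.0072917 / (1 − (1+0.0072917)^−60) = €412.74.
Total interest on Plan B = 60 × €412.74 − €20,000 = €4,764.40.
Plan B is lower by €1,085.04.

Plan B by €1,085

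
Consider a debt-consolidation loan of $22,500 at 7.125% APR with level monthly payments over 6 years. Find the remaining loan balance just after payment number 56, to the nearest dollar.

$5,859

With monthly rate i = 7.125%/12 = 0.0059375, the balance after k of n payments is P · [(1+i)^n − (1+i)^k] / [(1+i)^n − 1].
(1+0.0059375)^72 = 1.53148195 and (1+0.0059375)^56 = 1.39307952, so the balance is 22,500 × (1.53148195 − 1.39307952) / (1.53148195 − 1) = $5,859.19.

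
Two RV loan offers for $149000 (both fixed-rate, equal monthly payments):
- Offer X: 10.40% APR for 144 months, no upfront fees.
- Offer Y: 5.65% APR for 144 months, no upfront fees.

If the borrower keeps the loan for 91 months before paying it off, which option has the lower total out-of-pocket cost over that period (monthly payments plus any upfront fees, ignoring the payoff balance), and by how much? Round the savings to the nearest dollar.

Offer X: monthly rate = 10.4%/12 = 0.0086667; payment = 149,000 × 0.0086667 / (1 − (1+0.0086667)^−144) = $1,815.27.
Offer Y: at 5.65% the monthly rate is 0.0047083, so the payment is 149,000 × 0.0047083 / (1 − 1.0047083^−144) = $1,427.17.
Over 91 months: Offer X costs 91 × $1,815.27 = $165,189.57; Offer Y costs 91 × $1,427.17 = $129,872.47.
Offer Y is cheaper by $165,189.57 − $129,872.47 = $35,317.10.

Offer Y by $35,317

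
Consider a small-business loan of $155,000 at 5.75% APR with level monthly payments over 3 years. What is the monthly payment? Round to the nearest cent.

$4,697.86

Monthly rate = 5.75%/12 = 0.0047917; payment = 155,000 × 0.0047917 / (1 − (1+0.0047917)^−36) = $4,697.86.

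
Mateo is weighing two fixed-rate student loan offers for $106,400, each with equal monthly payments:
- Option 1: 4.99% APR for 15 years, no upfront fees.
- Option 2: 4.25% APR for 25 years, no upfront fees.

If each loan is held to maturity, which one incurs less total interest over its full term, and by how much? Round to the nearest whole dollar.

Option 1 by $21,570

Option 1: at 4.99% the monthly rate is 0.0041583, so the payment is 106,400 × 0.0041583 / (1 − 1.0041583^−180) = $840.85.
Total interest on Option 1 = 180 × $840.85 − $106,400 = $44,953.00.
Option 2: monthly rate = 4.25%/12 = 0.0035417; payment = 106,400 × 0.0035417 / (1 − (1+0.0035417)^−300) = $576.41.
Total interest on Option 2 = 300 × $576.41 − $106,400 = $66,523.00.
Option 1 is lower by $21,570.00.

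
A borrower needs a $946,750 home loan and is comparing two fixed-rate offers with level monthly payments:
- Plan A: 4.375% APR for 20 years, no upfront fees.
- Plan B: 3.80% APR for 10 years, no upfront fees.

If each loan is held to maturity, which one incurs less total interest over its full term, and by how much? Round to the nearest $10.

Plan B by $282,740

Plan A: at 4.375% the monthly rate is 0.0036458, so the payment is 946,750 × 0.0036458 / (1 − 1.0036458^−240) = $5,925.92.
Total interest on Plan A = 240 × $5,925.92 − $946,750 = $475,470.80.
Plan B: monthly rate = 3.8%/12 = 0.0031667; payment = 946,750 × 0.0031667 / (1 − (1+0.0031667)^−120) = $9,495.65.
Total interest on Plan B = 120 × $9,495.65 − $946,750 = $192,728.00.
Plan B is lower by $282,742.80.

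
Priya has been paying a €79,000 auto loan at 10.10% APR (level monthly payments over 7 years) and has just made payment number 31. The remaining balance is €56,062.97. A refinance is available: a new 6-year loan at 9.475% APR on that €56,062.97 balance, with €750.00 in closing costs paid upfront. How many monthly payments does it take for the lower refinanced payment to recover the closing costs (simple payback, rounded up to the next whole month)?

3 months

Current payment = 79,000 × 10.1%/12 / (1 − (1+0.0084167)^−84) = €1,315.58.
Refinanced payment = 56,062.97 × 0.0078958 / (1 − (1+0.0078958)^−72) = €1,023.83.
Monthly savings = €1,315.58 − €1,023.83 = €291.75.
Break-even = €750.00 / €291.75 = 2.57 → 3 months.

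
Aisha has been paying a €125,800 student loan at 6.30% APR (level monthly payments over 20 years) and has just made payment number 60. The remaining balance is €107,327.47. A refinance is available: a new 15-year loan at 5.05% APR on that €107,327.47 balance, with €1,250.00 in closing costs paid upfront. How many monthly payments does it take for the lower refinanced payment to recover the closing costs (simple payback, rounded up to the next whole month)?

Current payment = 125,800 × 6.3%/12 / (1 − (1+0.0052500)^−240) = €923.18.
Refinanced payment = 107,327.47 × 0.0042083 / (1 − (1+0.0042083)^−180) = €851.54.
Monthly savings = €923.18 − €851.54 = €71.64.
Break-even = €1,250.00 / €71.64 = 17.45 → 18 months.

18 months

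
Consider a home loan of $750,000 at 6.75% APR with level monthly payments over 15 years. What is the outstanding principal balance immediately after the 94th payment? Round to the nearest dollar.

$451,536

With monthly rate i = 6.75%/12 = 0.0056250, the balance after k of n payments is P · [(1+i)^n − (1+i)^k] / [(1+i)^n − 1].
(1+0.0056250)^180 = 2.74467584 and (1+0.0056250)^94 = 1.69429791, so the balance is 750,000 × (2.74467584 − 1.69429791) / (2.74467584 − 1) = $451,535.71.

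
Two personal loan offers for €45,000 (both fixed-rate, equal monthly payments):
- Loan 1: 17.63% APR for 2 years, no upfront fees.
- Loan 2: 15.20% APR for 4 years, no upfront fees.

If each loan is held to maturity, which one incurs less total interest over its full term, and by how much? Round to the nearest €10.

Loan 1 by €6,610

Loan 1: monthly rate = 17.63%/12 = 0.0146917; payment = 45,000 × 0.0146917 / (1 − (1+0.0146917)^−24) = €2,238.55.
Total interest on Loan 1 = 24 × €2,238.55 − €45,000 = €8,725.20.
Loan 2: monthly rate = 15.2%/12 = 0.0126667; payment = 45,000 × 0.0126667 / (1 − (1+0.0126667)^−48) = €1,256.95.
Total interest on Loan 2 = 48 × €1,256.95 − €45,000 = €15,333.60.
Loan 1 is lower by €6,608.40.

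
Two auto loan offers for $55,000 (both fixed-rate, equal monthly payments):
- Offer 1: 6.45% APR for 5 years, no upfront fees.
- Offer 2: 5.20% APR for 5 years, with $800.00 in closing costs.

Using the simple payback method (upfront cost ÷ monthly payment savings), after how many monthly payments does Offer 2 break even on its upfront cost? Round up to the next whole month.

Offer 1: monthly rate = 6.45%/12 = 0.0053750; payment = 55,000 × 0.0053750 / (1 − (1+0.0053750)^−60) = $1,074.85.
Offer 2: at 5.20% the monthly rate is 0.0043333, so the payment is 55,000 × 0.0043333 / (1 − 1.0043333^−60) = $1,042.96.
Monthly savings = $1,074.85 − $1,042.96 = $31.89.
Break-even = $800.00 / $31.89 = 25.09 → 26 months.

26 months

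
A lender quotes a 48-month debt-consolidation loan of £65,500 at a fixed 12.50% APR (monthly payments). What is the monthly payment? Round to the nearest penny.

At 12.50% the monthly rate is 0.0104167, so the payment is 65,500 × 0.0104167 / (1 − 1.0104167^−48) = £1,740.99.

£1,740.99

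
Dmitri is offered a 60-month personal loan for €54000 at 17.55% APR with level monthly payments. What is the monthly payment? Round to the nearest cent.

€1,358.06

Monthly rate = 17.55%/12 = 0.0146250; payment = 54,000 × 0.0146250 / (1 − (1+0.0146250)^−60) = €1,358.06.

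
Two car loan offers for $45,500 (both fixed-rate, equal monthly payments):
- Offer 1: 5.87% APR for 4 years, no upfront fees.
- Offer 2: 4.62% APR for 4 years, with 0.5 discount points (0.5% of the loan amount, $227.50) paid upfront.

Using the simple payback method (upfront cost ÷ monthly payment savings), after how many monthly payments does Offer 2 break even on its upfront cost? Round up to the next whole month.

Offer 1: monthly rate = 5.87%/12 = 0.0048917; payment = 45,500 × 0.0048917 / (1 − (1+0.0048917)^−48) = $1,065.86.
Offer 2: monthly rate = 4.62%/12 = 0.0038500; payment = 45,500 × 0.0038500 / (1 − (1+0.0038500)^−48) = $1,040.02.
Monthly savings = $1,065.86 − $1,040.02 = $25.84.
Break-even = $227.50 / $25.84 = 8.80 → 9 months.

9 months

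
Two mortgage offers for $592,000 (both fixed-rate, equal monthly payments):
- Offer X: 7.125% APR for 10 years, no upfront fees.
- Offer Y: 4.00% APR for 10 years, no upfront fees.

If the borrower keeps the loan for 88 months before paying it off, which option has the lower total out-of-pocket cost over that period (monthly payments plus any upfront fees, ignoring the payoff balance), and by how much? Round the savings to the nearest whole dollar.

Offer Y by $80,794

Offer X: at 7.125% the monthly rate is 0.0059375, so the payment is 592,000 × 0.0059375 / (1 − 1.0059375^−120) = $6,911.82.
Offer Y: at 4.00% the monthly rate is 0.0033333, so the payment is 592,000 × 0.0033333 / (1 − 1.0033333^−120) = $5,993.71.
Over 88 months: Offer X costs 88 × $6,911.82 = $608,240.16; Offer Y costs 88 × $5,993.71 = $527,446.48.
Offer Y is cheaper by $608,240.16 − $527,446.48 = $80,793.68.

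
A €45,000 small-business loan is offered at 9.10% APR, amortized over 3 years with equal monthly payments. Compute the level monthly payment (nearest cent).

€1,433.08

At 9.10% the monthly rate is 0.0075833, so the payment is 45,000 × 0.0075833 / (1 − 1.0075833^−36) = €1,433.08.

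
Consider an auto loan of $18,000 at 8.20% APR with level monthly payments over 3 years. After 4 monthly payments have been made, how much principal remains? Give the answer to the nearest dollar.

With monthly rate i = 8.2%/12 = 0.0068333, the balance after k of n payments is P · [(1+i)^n − (1+i)^k] / [(1+i)^n − 1].
(1+0.0068333)^36 = 1.27782998 and (1+0.0068333)^4 = 1.02761478, so the balance is 18,000 × (1.27782998 − 1.02761478) / (1.27782998 − 1) = $16,210.90.

$16,211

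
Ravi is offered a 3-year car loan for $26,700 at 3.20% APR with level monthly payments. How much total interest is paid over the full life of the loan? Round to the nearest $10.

Monthly rate = 3.2%/12 = 0.0026667; payment = 26,700 × 0.0026667 / (1 − (1+0.0026667)^−36) = $778.82.
Total paid = 36 × $778.82 = $28,037.52; interest = $28,037.52 − $26,700 = $1,337.52.

$1,340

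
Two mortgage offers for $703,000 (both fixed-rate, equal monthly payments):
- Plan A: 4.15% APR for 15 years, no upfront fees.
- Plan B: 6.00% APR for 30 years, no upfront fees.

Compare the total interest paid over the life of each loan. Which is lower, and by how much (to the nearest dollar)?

Plan A by $571,801

Plan A: monthly rate = 4.15%/12 = 0.0034583; payment = 703,000 × 0.0034583 / (1 − (1+0.0034583)^−180) = $5,253.01.
Total interest on Plan A = 180 × $5,253.01 − $703,000 = $242,541.80.
Plan B: monthly rate = 6%/12 = 0.0050000; payment = 703,000 × 0.0050000 / (1 − (1+0.0050000)^−360) = $4,214.84.
Total interest on Plan B = 360 × $4,214.84 − $703,000 = $814,342.40.
Plan A is lower by $571,800.60.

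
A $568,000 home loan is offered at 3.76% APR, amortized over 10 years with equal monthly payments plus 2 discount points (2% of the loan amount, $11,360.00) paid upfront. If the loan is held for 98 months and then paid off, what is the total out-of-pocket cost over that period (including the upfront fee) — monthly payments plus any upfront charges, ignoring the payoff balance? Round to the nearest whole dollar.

$568,604

At 3.76% the monthly rate is 0.0031333, so the payment is 568,000 × 0.0031333 / (1 − 1.0031333^−120) = $5,686.16.
Total outlay = 98 × $5,686.16 + $11,360.00 = $568,603.68.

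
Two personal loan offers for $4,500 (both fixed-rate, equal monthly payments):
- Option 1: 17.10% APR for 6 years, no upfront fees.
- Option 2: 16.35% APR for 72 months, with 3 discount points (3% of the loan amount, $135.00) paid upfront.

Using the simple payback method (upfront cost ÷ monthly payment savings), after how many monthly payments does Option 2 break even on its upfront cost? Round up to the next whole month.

Option 1: at 17.10% the monthly rate is 0.0142500, so the payment is 4,500 × 0.0142500 / (1 − 1.0142500^−72) = $100.36.
Option 2: monthly rate = 16.35%/12 = 0.0136250; payment = 4,500 × 0.0136250 / (1 − (1+0.0136250)^−72) = $98.48.
Monthly savings = $100.36 − $98.48 = $1.88.
Break-even = $135.00 / $1.88 = 71.81 → 72 months.

72 months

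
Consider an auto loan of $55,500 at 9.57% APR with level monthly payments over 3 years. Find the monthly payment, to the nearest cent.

Monthly rate = 9.57%/12 = 0.0079750; payment = 55,500 × 0.0079750 / (1 − (1+0.0079750)^−36) = $1,779.65.

$1,779.65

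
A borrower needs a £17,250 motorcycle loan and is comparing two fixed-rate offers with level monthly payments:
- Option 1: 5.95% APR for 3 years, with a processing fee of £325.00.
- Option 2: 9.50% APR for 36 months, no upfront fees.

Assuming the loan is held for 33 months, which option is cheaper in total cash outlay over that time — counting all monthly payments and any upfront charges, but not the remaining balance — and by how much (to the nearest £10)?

Option 1 by £600

Option 1: at 5.95% the monthly rate is 0.0049583, so the payment is 17,250 × 0.0049583 / (1 − 1.0049583^−36) = £524.39.
Option 2: at 9.50% the monthly rate is 0.0079167, so the payment is 17,250 × 0.0079167 / (1 − 1.0079167^−36) = £552.57.
Over 33 months: Option 1 costs 33 × £524.39 + £325.00 = £17,629.87; Option 2 costs 33 × £552.57 = £18,234.81.
Option 1 is cheaper by £18,234.81 − £17,629.87 = £604.94.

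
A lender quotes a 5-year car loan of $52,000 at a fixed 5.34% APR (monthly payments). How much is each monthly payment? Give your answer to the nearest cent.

$989.42

Monthly rate = 5.34%/12 = 0.0044500; payment = 52,000 × 0.0044500 / (1 − (1+0.0044500)^−60) = $989.42.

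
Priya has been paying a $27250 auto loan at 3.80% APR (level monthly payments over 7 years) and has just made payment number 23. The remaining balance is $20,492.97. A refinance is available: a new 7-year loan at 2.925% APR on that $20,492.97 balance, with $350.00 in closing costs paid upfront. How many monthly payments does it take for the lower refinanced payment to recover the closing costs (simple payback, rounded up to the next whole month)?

4 months

Current payment = 27,250 × 3.8%/12 / (1 − (1+0.0031667)^−84) = $369.97.
Refinanced payment = 20,492.97 × 0.0024375 / (1 − (1+0.0024375)^−84) = $270.09.
Monthly savings = $369.97 − $270.09 = $99.88.
Break-even = $350.00 / $99.88 = 3.50 → 4 months.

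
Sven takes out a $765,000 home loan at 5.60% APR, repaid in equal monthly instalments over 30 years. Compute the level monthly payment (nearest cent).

Monthly rate = 5.6%/12 = 0.0046667; payment = 765,000 × 0.0046667 / (1 − (1+0.0046667)^−360) = $4,391.70.

$4,391.70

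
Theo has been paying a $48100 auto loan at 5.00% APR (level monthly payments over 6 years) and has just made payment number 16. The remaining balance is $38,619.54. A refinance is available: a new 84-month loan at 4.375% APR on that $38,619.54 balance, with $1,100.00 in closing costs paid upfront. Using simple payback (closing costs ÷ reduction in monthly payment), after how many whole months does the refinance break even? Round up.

5 months

Current payment = 48,100 × 5%/12 / (1 − (1+0.0041667)^−72) = $774.65.
Refinanced payment = 38,619.54 × 0.0036458 / (1 − (1+0.0036458)^−84) = $534.58.
Monthly savings = $774.65 − $534.58 = $240.07.
Break-even = $1,100.00 / $240.07 = 4.58 → 5 months.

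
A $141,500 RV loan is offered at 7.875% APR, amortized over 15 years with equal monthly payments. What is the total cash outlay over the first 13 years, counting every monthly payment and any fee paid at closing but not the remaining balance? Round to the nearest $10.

Monthly rate = 7.875%/12 = 0.0065625; payment = 141,500 × 0.0065625 / (1 − (1+0.0065625)^−180) = $1,342.06.
Total outlay = 156 × $1,342.06 = $209,361.36.

$209,360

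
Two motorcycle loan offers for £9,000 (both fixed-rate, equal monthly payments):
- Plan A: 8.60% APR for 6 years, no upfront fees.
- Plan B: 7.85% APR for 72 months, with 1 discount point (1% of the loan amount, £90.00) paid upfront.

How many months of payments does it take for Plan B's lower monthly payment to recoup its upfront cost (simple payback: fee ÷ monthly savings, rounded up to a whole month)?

28 months

Plan A: at 8.60% the monthly rate is 0.0071667, so the payment is 9,000 × 0.0071667 / (1 − 1.0071667^−72) = £160.45.
Plan B: at 7.85% the monthly rate is 0.0065417, so the payment is 9,000 × 0.0065417 / (1 − 1.0065417^−72) = £157.14.
Monthly savings = £160.45 − £157.14 = £3.31.
Break-even = £90.00 / £3.31 = 27.19 → 28 months.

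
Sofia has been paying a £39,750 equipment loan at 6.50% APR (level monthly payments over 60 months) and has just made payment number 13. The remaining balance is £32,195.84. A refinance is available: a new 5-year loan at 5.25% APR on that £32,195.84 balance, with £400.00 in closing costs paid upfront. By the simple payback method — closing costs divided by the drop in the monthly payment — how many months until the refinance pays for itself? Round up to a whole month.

3 months

Current payment = 39,750 × 6.5%/12 / (1 − (1+0.0054167)^−60) = £777.75.
Refinanced payment = 32,195.84 × 0.0043750 / (1 − (1+0.0043750)^−60) = £611.27.
Monthly savings = £777.75 − £611.27 = £166.48.
Break-even = £400.00 / £166.48 = 2.40 → 3 months.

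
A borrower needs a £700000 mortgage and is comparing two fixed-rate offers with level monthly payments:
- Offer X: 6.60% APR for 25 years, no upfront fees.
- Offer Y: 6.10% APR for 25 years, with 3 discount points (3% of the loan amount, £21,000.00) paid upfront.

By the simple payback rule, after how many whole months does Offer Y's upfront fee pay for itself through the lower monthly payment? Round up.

97 months

Offer X: monthly rate = 6.6%/12 = 0.0055000; payment = 700,000 × 0.0055000 / (1 − (1+0.0055000)^−300) = £4,770.28.
Offer Y: monthly rate = 6.1%/12 = 0.0050833; payment = 700,000 × 0.0050833 / (1 − (1+0.0050833)^−300) = £4,553.00.
Monthly savings = £4,770.28 − £4,553.00 = £217.28.
Break-even = £21,000.00 / £217.28 = 96.65 → 97 months.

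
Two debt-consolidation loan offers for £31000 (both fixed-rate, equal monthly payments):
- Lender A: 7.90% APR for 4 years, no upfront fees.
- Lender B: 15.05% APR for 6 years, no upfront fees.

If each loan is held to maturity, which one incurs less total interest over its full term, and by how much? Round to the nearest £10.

Lender A by £11,000

Lender A: at 7.90% the monthly rate is 0.0065833, so the payment is 31,000 × 0.0065833 / (1 − 1.0065833^−48) = £755.35.
Total interest on Lender A = 48 × £755.35 − £31,000 = £5,256.80.
Lender B: at 15.05% the monthly rate is 0.0125417, so the payment is 31,000 × 0.0125417 / (1 − 1.0125417^−72) = £656.34.
Total interest on Lender B = 72 × £656.34 − £31,000 = £16,256.48.
Lender A is lower by £10,999.68.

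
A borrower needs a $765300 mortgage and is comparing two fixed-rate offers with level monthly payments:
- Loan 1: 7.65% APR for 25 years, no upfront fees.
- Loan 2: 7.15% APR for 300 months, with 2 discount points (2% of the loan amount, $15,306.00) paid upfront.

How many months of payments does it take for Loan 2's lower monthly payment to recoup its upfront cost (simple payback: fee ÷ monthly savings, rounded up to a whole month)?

Loan 1: monthly rate = 7.65%/12 = 0.0063750; payment = 765,300 × 0.0063750 / (1 − (1+0.0063750)^−300) = $5,730.38.
Loan 2: at 7.15% the monthly rate is 0.0059583, so the payment is 765,300 × 0.0059583 / (1 − 1.0059583^−300) = $5,482.43.
Monthly savings = $5,730.38 − $5,482.43 = $247.95.
Break-even = $15,306.00 / $247.95 = 61.73 → 62 months.

62 months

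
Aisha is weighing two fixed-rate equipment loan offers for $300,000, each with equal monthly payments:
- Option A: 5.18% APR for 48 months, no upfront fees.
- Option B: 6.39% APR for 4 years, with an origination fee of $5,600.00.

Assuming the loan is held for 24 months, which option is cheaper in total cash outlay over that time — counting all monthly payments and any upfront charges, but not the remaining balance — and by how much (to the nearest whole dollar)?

Option A by $9,584

Option A: at 5.18% the monthly rate is 0.0043167, so the payment is 300,000 × 0.0043167 / (1 − 1.0043167^−48) = $6,933.28.
Option B: at 6.39% the monthly rate is 0.0053250, so the payment is 300,000 × 0.0053250 / (1 − 1.0053250^−48) = $7,099.28.
Over 24 months: Option A costs 24 × $6,933.28 = $166,398.72; Option B costs 24 × $7,099.28 + $5,600.00 = $175,982.72.
Option A is cheaper by $175,982.72 − $166,398.72 = $9,584.00.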